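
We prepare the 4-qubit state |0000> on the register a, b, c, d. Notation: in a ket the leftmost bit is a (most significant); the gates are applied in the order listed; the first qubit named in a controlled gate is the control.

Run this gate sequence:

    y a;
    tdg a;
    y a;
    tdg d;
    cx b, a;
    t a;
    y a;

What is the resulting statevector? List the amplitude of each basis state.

The resulting statevector has amplitude exp(I*pi/4) on |1000>, and 0 on every other basis state.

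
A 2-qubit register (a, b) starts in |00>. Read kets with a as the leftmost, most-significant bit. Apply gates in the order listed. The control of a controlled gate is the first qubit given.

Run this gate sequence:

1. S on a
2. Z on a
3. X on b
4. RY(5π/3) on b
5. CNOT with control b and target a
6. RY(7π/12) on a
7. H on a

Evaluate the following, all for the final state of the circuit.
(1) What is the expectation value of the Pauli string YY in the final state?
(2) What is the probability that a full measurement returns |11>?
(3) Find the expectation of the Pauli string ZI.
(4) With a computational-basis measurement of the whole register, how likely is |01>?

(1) The expectation value of YY is sqrt(3)/2.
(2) The probability of measuring |11> is 3*sqrt(2)/32 + 3*sqrt(6)/32 + 3/8.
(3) The observable ZI averages to -sqrt(6)/8 - sqrt(2)/8.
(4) A full measurement returns |01> with probability -3*sqrt(6)/32 - 3*sqrt(2)/32 + 3/8.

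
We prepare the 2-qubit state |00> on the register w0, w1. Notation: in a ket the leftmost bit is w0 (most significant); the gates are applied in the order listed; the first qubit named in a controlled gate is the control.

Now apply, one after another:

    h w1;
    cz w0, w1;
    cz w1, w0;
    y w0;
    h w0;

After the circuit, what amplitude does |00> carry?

The amplitude on |00> is I/2.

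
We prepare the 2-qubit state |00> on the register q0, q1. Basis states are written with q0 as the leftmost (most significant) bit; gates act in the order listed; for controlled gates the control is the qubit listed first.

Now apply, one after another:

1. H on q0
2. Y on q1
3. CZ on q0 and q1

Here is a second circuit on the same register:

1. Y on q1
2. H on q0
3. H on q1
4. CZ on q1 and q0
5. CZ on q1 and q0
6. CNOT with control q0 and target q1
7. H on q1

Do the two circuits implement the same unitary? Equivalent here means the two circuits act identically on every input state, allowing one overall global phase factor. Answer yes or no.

Yes: on every input state the two circuits agree up to one overall phase factor.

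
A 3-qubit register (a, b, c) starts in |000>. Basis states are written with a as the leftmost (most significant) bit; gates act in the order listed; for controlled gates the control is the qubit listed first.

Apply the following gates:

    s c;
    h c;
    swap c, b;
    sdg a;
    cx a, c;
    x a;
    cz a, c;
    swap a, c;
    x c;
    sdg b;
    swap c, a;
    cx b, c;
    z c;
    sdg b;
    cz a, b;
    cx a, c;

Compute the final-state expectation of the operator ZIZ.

The expectation value of ZIZ is 0.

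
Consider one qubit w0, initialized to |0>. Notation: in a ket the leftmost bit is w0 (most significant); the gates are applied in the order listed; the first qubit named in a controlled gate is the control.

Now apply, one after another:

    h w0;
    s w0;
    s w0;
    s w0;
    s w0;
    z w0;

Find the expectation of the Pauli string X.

The expectation value of X is -1. Key observation: gates 2-5 undo each other exactly, leaving only the rest of the circuit to track.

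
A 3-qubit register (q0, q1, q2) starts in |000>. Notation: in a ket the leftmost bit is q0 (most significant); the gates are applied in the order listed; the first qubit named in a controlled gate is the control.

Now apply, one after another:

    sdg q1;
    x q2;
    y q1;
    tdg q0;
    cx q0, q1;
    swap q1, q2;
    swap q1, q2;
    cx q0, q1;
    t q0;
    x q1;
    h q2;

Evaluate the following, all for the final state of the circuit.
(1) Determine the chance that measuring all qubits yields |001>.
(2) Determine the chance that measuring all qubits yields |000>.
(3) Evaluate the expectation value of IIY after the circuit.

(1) The probability of measuring |001> is 1/2. Key observation: steps 4-9 multiply out to the identity, so the circuit reduces to the remaining gates.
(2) The probability of measuring |000> is 1/2.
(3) In the final state, IIY has expectation 0.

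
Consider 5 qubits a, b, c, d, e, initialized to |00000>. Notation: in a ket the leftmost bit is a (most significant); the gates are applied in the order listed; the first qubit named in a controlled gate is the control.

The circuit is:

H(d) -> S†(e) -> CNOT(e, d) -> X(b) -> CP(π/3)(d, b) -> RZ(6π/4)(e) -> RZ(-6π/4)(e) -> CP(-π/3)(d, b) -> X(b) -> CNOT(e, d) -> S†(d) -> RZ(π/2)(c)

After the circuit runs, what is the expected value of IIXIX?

The expectation value of IIXIX is 0. Key observation: gates 3-10 undo each other exactly, leaving only the rest of the circuit to track.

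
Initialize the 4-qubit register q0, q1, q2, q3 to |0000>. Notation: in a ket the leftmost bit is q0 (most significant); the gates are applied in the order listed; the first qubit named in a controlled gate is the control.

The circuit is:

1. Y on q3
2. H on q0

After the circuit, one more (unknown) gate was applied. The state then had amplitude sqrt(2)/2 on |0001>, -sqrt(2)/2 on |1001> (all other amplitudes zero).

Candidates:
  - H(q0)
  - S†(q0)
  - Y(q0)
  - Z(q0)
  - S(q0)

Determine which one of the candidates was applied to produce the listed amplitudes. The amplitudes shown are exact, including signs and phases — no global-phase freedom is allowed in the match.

The applied gate was Y(q0).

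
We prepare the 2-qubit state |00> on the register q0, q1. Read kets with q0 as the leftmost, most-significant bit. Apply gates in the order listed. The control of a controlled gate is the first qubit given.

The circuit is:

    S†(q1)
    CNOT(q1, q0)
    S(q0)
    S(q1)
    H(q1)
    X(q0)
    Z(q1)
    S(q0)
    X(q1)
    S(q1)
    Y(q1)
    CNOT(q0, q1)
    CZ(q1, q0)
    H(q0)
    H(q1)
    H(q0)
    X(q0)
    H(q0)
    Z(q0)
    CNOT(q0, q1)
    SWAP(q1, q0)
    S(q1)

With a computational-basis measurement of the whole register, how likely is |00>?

A full measurement returns |00> with probability 1/4. Key observation: gates 16-19 undo each other exactly, leaving only the rest of the circuit to track.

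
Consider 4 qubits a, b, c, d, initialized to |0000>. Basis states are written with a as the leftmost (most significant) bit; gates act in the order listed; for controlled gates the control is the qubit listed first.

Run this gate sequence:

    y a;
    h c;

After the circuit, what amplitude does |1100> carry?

|1100> carries amplitude 0 in the final state.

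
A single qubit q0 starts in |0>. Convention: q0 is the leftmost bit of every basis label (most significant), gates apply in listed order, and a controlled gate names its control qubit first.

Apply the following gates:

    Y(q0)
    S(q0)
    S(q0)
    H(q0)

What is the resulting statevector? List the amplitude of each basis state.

After the circuit, the state carries amplitude -sqrt(2)*I/2 on |0>, sqrt(2)*I/2 on |1>.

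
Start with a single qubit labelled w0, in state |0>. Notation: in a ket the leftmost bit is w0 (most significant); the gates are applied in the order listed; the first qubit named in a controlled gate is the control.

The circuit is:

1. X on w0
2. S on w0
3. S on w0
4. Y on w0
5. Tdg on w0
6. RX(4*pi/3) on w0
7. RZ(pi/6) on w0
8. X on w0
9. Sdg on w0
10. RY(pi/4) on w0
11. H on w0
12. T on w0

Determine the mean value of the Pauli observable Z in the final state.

The observable Z averages to -sqrt(2)/8.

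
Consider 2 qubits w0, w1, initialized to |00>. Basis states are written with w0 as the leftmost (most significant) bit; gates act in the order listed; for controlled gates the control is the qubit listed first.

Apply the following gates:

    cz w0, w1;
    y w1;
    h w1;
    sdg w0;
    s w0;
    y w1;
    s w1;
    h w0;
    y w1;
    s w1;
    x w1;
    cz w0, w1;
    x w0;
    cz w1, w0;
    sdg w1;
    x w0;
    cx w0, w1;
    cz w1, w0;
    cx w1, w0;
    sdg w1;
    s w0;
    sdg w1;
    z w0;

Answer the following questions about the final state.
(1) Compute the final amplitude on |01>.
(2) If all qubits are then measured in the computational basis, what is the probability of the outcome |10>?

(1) The amplitude on |01> is 1/2.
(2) Outcome |10> occurs with probability 1/4.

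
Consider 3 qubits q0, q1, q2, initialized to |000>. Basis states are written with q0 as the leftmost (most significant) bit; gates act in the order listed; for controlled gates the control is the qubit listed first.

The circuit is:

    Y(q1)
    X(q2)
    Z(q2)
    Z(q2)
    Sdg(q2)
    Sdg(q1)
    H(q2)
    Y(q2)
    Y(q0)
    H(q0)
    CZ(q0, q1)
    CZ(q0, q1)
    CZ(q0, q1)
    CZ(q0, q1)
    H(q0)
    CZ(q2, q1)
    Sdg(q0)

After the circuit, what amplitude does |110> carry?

|110> carries amplitude sqrt(2)/2 in the final state. Key observation: gates 10-15 undo each other exactly, leaving only the rest of the circuit to track.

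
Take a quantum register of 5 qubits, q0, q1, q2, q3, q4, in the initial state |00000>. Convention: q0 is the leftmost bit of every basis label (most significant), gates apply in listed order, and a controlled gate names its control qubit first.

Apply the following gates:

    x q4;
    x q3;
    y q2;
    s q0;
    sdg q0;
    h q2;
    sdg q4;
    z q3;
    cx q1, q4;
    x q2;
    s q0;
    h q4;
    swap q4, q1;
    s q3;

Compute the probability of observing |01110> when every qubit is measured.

The probability of measuring |01110> is 1/4. Key observation: gates 4-5 undo each other exactly, leaving only the rest of the circuit to track.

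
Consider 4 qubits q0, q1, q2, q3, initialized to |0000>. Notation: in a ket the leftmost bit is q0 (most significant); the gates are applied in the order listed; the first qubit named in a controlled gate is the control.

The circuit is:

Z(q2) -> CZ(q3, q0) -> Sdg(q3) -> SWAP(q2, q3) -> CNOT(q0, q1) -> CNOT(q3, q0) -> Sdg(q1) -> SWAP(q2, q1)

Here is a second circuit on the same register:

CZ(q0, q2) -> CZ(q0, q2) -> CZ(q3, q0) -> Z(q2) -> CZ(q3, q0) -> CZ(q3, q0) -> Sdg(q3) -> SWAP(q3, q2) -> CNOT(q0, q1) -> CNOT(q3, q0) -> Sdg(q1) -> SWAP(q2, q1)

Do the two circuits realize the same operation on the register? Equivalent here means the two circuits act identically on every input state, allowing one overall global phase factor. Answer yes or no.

Yes: on every input state the two circuits agree up to one overall phase factor.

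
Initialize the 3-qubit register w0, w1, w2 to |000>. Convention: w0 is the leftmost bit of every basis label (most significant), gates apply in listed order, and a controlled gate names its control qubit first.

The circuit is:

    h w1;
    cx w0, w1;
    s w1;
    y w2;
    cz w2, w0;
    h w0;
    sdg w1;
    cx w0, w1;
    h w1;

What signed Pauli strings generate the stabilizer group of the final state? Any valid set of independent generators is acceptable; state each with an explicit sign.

The final state is stabilized by the group generated by +XII, +IZI, -IIZ; other independent generating sets are equally valid.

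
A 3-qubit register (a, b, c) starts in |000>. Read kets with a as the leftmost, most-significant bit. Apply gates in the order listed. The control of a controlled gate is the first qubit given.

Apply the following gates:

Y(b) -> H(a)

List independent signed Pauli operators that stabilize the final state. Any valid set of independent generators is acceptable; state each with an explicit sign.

The final state is stabilized by the group generated by +XII, -IZI, +IIZ; other independent generating sets are equally valid.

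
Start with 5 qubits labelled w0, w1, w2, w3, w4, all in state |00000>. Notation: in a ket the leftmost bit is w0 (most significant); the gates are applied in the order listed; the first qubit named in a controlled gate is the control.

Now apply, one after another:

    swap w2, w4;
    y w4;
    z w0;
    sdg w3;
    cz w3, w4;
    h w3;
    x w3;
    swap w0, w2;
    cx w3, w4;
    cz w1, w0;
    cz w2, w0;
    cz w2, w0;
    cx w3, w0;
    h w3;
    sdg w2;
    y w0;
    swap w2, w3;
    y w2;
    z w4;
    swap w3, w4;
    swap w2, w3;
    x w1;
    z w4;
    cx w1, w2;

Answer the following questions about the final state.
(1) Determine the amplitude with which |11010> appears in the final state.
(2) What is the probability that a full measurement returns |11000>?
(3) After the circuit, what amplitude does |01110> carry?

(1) The final state's coefficient on |11010> equals I/2.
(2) A full measurement returns |11000> with probability 1/4.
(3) |01110> carries amplitude I/2 in the final state.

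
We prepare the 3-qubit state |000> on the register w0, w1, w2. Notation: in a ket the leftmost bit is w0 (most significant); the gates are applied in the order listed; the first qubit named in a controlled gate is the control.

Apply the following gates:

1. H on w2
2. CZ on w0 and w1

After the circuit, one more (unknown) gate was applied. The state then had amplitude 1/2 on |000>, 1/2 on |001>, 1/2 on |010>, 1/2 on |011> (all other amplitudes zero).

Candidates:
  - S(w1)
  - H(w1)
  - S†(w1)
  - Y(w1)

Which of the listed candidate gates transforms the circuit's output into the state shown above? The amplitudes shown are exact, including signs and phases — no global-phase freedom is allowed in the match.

The unique candidate consistent with the amplitudes is H(w1).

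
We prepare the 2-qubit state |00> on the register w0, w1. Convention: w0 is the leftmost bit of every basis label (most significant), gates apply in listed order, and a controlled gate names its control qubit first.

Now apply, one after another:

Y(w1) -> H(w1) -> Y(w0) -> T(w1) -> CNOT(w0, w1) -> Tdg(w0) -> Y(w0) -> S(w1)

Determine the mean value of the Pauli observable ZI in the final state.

The expectation value of ZI is 1.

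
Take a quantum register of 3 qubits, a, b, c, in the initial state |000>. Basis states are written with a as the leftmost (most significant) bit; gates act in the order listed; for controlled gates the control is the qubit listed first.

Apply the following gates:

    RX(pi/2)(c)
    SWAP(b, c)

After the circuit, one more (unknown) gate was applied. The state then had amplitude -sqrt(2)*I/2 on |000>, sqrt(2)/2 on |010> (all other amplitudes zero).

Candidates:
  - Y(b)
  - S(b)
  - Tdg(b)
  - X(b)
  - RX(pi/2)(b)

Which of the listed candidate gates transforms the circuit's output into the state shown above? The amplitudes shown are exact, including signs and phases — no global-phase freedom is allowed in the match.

The applied gate was X(b).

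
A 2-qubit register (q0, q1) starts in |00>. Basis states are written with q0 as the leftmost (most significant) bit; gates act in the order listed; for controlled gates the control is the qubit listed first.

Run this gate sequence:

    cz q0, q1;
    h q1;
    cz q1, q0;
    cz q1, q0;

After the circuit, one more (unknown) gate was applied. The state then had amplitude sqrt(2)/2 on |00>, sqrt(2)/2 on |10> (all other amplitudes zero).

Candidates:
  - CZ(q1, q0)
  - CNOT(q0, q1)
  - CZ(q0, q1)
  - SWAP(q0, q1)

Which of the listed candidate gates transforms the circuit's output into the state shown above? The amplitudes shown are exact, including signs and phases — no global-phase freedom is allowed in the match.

The applied gate was SWAP(q0, q1). Key observation: gates 3-4 undo each other exactly, leaving only the rest of the circuit to track.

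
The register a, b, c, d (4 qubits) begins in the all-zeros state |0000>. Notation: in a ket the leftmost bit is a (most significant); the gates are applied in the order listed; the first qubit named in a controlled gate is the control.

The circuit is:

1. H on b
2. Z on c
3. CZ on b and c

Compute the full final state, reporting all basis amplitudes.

After the circuit, the state carries amplitude sqrt(2)/2 on |0000>, sqrt(2)/2 on |0100>, and 0 on every other basis state.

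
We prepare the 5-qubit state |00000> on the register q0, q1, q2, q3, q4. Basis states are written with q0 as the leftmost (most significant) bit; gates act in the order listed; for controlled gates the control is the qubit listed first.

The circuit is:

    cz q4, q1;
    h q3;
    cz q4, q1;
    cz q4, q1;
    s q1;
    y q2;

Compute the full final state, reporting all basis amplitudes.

After the circuit, the state carries amplitude sqrt(2)*I/2 on |00100>, sqrt(2)*I/2 on |00110>, and 0 on every other basis state.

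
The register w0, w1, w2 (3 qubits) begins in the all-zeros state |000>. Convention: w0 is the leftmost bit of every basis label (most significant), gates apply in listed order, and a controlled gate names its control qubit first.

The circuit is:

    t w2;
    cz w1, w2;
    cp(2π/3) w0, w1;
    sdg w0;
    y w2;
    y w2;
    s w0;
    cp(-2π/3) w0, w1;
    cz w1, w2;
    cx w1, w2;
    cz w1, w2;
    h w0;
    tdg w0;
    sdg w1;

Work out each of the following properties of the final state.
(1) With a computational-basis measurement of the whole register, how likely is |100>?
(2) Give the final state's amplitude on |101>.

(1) The probability of measuring |100> is 1/2. Key observation: gates 2-9 undo each other exactly, leaving only the rest of the circuit to track.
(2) |101> carries amplitude 0 in the final state.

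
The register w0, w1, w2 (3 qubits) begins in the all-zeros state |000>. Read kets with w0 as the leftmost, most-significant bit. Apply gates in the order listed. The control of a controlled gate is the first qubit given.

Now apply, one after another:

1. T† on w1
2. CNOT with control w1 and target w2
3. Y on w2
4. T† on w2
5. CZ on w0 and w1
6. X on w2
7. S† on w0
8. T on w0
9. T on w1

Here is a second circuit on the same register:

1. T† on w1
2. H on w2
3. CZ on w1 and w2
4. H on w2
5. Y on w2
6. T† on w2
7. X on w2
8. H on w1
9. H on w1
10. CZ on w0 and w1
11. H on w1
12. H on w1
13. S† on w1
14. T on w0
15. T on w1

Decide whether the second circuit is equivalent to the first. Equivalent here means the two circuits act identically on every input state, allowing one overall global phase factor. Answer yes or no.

No: there is an input state on which the two circuits produce genuinely different outputs (not merely differing by a phase).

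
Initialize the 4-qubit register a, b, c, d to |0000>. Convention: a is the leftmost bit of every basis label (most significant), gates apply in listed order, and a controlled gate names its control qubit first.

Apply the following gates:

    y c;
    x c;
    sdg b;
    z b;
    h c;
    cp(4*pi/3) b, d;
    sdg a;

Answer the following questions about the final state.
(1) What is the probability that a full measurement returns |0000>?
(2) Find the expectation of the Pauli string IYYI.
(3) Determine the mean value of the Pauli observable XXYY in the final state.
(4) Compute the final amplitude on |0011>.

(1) A full measurement returns |0000> with probability 1/2.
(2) The expectation value of IYYI is 0.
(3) The observable XXYY averages to 0.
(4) The amplitude on |0011> is 0.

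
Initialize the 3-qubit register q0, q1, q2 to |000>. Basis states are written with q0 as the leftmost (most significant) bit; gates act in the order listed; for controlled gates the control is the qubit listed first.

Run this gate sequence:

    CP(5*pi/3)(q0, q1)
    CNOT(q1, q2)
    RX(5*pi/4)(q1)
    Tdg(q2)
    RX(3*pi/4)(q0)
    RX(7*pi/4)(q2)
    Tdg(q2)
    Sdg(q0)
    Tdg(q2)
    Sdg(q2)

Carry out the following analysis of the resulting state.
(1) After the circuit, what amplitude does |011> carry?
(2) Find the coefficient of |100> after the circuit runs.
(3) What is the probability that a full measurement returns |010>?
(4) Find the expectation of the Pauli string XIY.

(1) The amplitude on |011> is (2 - sqrt(2))*sqrt(sqrt(2) + 2)/8.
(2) The final state's coefficient on |100> equals (-2 - sqrt(2))*sqrt(2 - sqrt(2))/8.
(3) The probability of measuring |010> is sqrt(2)/32 + 1/16.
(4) The expectation value of XIY is 1/2.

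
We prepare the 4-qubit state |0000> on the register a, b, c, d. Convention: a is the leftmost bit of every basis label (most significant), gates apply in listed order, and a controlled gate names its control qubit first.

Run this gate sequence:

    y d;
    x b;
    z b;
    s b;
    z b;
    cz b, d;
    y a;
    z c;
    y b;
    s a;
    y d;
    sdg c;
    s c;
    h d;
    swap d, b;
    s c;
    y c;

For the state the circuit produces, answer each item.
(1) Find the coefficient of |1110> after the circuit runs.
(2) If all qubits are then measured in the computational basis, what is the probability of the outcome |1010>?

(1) The final state's coefficient on |1110> equals sqrt(2)*I/2.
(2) The probability of measuring |1010> is 1/2.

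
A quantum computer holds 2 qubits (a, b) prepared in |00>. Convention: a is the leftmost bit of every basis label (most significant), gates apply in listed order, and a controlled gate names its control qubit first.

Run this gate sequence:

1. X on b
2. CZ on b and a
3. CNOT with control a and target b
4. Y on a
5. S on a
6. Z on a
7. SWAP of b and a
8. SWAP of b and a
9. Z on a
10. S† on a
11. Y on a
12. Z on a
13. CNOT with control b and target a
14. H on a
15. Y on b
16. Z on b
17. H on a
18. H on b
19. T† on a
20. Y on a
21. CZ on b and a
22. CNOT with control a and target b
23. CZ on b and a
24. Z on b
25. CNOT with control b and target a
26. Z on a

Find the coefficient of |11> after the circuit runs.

The amplitude on |11> is sqrt(2)*exp(3*I*pi/4)/2. Key observation: steps 4-11 multiply out to the identity, so the circuit reduces to the remaining gates.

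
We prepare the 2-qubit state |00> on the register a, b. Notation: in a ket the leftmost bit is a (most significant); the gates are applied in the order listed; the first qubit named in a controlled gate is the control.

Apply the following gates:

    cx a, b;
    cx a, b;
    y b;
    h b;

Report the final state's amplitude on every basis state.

After the circuit, the state carries amplitude sqrt(2)*I/2 on |00>, -sqrt(2)*I/2 on |01>, 0 on |10>, 0 on |11>. Key observation: gates 1-2 undo each other exactly, leaving only the rest of the circuit to track.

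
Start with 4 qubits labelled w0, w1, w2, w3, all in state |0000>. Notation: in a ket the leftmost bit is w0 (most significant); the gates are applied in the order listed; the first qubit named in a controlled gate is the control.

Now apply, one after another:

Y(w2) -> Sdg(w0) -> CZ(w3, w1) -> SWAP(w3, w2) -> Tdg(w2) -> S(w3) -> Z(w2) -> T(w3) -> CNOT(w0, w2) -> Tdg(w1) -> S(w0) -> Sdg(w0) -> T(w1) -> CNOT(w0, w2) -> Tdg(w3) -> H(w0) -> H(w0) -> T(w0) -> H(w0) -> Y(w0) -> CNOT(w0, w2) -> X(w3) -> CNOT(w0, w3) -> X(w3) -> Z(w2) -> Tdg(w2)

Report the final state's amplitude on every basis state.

After the circuit, the state carries amplitude sqrt(2)*I/2 on |0001>, sqrt(2)*exp(I*pi/4)/2 on |1010>, and 0 on every other basis state. Key observation: the block from step 8 through step 15 cancels to the identity and can be dropped.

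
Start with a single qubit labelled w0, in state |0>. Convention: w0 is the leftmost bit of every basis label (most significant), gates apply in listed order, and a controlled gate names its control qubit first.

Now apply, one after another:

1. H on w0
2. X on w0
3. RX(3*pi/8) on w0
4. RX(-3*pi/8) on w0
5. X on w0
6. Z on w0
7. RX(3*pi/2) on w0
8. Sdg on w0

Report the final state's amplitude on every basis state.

After the circuit, the state carries amplitude -1/2 + I/2 on |0>, I*(-1 + I)/2 on |1>. Key observation: the block from step 2 through step 5 cancels to the identity and can be dropped.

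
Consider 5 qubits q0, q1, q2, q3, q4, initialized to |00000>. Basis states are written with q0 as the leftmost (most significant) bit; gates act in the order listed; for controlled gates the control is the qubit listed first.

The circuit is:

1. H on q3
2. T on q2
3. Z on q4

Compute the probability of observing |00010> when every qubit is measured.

A full measurement returns |00010> with probability 1/2.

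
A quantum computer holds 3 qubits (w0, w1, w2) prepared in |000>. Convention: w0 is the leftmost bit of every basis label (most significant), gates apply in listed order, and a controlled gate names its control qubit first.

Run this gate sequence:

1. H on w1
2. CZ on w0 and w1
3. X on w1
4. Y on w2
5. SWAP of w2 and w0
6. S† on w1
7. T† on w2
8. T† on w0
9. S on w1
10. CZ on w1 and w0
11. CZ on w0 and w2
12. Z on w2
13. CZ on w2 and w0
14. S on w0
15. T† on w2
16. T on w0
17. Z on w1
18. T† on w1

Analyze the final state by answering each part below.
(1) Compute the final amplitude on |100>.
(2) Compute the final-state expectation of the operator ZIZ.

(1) The final state's coefficient on |100> equals -sqrt(2)/2.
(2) The expectation value of ZIZ is -1.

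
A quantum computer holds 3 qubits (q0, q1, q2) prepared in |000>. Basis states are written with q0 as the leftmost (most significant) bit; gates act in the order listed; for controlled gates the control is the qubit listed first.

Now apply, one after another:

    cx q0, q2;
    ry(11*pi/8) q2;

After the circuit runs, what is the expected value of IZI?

The expectation value of IZI is 1.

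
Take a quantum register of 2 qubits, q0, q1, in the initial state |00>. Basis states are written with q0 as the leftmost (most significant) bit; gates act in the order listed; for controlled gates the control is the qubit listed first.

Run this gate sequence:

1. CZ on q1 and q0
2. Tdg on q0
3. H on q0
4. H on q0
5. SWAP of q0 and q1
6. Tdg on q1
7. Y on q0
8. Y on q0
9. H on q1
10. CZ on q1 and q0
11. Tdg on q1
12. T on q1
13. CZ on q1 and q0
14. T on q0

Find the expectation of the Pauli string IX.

The observable IX averages to 1. Key observation: the block from step 10 through step 13 cancels to the identity and can be dropped.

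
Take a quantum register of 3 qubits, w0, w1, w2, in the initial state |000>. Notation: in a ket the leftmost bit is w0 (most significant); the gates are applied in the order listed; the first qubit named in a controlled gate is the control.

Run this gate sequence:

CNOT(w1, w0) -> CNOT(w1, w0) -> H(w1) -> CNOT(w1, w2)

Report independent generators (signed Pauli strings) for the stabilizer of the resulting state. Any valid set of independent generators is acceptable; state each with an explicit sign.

The final state is stabilized by the group generated by +IXX, +ZII, +IZZ; other independent generating sets are equally valid.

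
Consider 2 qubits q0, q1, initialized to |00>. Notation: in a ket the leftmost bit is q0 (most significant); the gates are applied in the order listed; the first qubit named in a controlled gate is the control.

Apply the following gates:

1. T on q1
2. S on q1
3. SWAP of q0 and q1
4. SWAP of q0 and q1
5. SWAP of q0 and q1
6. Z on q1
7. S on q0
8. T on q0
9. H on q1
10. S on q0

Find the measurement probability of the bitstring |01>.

Outcome |01> occurs with probability 1/2.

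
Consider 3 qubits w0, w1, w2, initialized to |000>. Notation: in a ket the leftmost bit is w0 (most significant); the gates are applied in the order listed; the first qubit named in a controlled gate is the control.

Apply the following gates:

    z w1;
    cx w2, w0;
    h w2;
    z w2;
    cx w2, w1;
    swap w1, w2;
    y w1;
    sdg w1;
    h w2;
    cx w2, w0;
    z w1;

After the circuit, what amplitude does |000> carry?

The amplitude on |000> is I/2.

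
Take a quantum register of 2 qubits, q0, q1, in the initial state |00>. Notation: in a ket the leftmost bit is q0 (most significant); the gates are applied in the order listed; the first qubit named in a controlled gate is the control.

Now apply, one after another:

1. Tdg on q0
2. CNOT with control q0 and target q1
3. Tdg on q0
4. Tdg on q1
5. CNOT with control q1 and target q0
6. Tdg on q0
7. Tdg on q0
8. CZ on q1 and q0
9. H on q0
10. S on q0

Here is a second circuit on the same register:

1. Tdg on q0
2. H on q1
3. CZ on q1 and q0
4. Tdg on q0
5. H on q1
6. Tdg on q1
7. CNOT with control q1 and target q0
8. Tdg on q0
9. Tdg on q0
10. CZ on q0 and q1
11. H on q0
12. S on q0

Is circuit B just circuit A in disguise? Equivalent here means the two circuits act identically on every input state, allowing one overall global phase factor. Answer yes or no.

Yes, they are equivalent — the unitaries differ by at most a global phase.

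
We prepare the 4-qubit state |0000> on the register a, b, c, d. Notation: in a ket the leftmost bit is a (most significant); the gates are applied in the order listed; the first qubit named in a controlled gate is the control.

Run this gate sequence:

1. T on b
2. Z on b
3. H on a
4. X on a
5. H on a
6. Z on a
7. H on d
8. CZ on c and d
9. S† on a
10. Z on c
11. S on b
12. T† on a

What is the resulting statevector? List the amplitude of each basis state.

The resulting statevector has amplitude sqrt(2)/2 on |0000>, sqrt(2)/2 on |0001>, and 0 on every other basis state. Key observation: steps 3-6 multiply out to the identity, so the circuit reduces to the remaining gates.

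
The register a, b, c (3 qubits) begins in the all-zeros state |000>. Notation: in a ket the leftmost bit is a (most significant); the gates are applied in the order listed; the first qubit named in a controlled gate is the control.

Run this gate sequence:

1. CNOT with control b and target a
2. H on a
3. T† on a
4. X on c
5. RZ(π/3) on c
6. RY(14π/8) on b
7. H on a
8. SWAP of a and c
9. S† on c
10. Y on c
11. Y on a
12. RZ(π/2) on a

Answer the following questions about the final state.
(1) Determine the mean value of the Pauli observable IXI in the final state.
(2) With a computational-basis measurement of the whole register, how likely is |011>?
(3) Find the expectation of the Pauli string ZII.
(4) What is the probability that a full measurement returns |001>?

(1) In the final state, IXI has expectation -sqrt(2)/2.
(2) A full measurement returns |011> with probability 1/8.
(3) The observable ZII averages to 1.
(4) The probability of measuring |001> is sqrt(2)/4 + 3/8.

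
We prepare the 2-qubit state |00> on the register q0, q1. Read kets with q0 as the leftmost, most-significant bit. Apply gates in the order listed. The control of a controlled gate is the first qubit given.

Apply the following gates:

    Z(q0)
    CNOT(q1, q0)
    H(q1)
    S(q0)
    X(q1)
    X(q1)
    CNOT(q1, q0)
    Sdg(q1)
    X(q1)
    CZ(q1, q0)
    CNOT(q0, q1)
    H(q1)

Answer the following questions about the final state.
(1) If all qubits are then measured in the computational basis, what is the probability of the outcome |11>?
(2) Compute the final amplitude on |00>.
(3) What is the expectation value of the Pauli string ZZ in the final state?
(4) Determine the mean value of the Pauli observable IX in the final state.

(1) A full measurement returns |11> with probability 1/4.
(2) The final state's coefficient on |00> equals 1/2.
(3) The observable ZZ averages to 0.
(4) In the final state, IX has expectation -1.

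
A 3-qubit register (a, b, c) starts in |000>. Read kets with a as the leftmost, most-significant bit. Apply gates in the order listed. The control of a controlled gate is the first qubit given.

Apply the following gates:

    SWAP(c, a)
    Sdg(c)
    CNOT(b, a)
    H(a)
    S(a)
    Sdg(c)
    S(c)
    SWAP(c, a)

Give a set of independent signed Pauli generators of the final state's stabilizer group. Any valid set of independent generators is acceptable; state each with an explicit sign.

One valid set of independent stabilizer generators is +IIY, +ZII, +IZI (any independent generating set of the same group is equally correct).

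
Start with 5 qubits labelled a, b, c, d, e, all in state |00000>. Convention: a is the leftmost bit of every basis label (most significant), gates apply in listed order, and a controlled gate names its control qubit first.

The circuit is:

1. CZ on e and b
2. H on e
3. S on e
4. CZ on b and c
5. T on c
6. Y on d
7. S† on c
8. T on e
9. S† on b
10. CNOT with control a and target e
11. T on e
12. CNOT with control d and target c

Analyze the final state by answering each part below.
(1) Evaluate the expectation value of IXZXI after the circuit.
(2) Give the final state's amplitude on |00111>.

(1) The expectation value of IXZXI is 0.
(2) |00111> carries amplitude -sqrt(2)*I/2 in the final state.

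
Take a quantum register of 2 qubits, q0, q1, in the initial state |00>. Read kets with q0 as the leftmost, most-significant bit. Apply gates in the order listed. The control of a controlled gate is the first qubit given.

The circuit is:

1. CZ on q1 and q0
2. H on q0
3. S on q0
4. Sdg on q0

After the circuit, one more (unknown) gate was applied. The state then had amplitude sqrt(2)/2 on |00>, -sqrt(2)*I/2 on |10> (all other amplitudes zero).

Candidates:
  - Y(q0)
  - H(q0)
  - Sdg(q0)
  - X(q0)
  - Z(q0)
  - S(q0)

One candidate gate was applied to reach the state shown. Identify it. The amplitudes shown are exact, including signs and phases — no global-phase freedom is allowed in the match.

It was Sdg(q0) that produced the state shown. Key observation: steps 3-4 multiply out to the identity, so the circuit reduces to the remaining gates.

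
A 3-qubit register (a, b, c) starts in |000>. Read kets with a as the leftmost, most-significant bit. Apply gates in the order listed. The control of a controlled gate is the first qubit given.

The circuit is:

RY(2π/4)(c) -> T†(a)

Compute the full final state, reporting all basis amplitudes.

The final amplitudes are sqrt(2)/2 on |000>, sqrt(2)/2 on |001>, and 0 on every other basis state.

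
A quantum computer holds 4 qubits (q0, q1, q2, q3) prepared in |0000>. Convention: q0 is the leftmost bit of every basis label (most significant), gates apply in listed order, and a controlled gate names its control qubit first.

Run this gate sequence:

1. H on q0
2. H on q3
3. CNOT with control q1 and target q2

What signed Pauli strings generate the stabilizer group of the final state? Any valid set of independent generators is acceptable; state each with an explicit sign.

The stabilizer group can be generated by +XIII, +IIIX, +IZII, +IIZI, among other valid generating sets.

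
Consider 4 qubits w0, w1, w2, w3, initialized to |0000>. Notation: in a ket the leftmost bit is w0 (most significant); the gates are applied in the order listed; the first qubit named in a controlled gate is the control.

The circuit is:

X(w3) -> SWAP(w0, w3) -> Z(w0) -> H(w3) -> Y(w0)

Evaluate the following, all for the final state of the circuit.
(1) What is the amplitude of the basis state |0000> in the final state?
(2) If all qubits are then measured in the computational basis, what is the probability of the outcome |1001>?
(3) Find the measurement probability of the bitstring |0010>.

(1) |0000> carries amplitude sqrt(2)*I/2 in the final state.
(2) The probability of measuring |1001> is 0.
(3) The probability of measuring |0010> is 0.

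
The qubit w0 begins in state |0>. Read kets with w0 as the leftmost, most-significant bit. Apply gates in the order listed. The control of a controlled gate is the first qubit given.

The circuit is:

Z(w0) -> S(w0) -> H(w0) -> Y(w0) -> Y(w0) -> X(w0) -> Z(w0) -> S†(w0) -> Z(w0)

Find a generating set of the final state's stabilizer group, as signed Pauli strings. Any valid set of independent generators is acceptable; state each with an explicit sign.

The stabilizer group can be generated by -Y, among other valid generating sets.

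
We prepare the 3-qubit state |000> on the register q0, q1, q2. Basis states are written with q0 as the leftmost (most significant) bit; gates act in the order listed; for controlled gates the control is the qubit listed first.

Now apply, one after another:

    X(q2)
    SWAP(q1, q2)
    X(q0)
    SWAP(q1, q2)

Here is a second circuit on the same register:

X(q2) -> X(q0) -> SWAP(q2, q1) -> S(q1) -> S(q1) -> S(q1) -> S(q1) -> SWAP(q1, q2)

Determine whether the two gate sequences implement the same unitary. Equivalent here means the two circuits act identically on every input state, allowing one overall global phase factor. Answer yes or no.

Yes — the two circuits implement the same unitary up to a global phase.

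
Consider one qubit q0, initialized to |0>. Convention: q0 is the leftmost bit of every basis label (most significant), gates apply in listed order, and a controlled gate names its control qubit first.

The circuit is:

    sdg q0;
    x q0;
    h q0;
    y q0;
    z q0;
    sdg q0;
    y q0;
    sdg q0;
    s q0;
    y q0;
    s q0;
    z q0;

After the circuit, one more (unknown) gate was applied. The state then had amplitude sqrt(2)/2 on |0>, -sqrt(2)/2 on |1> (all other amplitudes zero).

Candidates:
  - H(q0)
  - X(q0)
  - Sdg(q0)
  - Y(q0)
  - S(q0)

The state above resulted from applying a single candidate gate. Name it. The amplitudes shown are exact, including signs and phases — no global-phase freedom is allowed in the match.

The applied gate was Y(q0). Key observation: steps 5-12 multiply out to the identity, so the circuit reduces to the remaining gates.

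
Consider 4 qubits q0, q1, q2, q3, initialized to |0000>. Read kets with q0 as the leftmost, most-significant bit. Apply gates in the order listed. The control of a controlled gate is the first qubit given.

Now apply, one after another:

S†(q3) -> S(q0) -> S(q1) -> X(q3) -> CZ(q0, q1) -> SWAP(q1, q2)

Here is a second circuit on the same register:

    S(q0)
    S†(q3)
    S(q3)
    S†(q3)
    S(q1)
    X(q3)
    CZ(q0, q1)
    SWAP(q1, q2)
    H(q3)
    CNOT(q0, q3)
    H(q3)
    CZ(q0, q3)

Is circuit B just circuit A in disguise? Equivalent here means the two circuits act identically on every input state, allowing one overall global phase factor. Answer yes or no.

Yes — the two circuits implement the same unitary up to a global phase.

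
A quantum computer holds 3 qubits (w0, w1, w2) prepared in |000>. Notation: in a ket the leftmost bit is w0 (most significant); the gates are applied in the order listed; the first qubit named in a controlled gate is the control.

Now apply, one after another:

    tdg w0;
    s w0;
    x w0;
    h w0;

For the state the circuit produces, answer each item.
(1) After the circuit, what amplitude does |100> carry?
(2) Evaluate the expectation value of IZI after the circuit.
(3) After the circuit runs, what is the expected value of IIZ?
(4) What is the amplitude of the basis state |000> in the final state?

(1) |100> carries amplitude -sqrt(2)/2 in the final state.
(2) In the final state, IZI has expectation 1.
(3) In the final state, IIZ has expectation 1.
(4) |000> carries amplitude sqrt(2)/2 in the final state.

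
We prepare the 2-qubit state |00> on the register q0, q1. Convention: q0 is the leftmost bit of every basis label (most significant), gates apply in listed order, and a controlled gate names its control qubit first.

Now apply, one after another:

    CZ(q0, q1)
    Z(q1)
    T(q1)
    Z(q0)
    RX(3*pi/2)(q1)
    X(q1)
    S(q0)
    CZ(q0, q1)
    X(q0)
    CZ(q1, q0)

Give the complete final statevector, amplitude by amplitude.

The final amplitudes are 0 on |00>, 0 on |01>, -sqrt(2)*I/2 on |10>, sqrt(2)/2 on |11>.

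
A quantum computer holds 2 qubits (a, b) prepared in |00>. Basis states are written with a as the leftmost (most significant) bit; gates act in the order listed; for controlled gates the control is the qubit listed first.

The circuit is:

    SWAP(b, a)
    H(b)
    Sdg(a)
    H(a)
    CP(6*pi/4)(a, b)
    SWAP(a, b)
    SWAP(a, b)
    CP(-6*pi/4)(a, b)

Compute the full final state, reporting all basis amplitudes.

After the circuit, the state carries amplitude 1/2 on |00>, 1/2 on |01>, 1/2 on |10>, 1/2 on |11>. Key observation: gates 5-8 undo each other exactly, leaving only the rest of the circuit to track.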